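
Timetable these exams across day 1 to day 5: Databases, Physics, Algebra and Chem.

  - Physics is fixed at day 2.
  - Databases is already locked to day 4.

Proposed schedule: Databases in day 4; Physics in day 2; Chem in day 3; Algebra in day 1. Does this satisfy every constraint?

Yes

Databases is already locked to day 4 — holds.
Physics is fixed at day 2 — holds.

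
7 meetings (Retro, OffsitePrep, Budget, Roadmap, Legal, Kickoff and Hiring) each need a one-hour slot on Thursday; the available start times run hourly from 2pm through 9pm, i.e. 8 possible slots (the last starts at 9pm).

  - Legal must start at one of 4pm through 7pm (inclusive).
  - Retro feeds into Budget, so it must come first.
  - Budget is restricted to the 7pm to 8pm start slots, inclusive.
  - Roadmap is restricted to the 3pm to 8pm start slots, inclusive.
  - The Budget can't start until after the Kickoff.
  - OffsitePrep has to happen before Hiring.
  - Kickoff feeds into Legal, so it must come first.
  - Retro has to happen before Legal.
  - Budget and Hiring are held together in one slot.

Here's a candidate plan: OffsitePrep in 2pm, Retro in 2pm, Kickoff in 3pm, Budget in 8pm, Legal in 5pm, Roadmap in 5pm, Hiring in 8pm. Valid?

Kickoff feeds into Legal, so it must come first — holds.
Budget and Hiring are held together in one slot — holds.
Budget is restricted to the 7pm to 8pm start slots, inclusive — holds.
Retro has to happen before Legal — holds.
Roadmap is restricted to the 3pm to 8pm start slots, inclusive — holds.
Retro feeds into Budget, so it must come first — holds.
OffsitePrep has to happen before Hiring — holds.
Legal must start at one of 4pm through 7pm (inclusive) — holds.
The Budget can't start until after the Kickoff — holds.

Valid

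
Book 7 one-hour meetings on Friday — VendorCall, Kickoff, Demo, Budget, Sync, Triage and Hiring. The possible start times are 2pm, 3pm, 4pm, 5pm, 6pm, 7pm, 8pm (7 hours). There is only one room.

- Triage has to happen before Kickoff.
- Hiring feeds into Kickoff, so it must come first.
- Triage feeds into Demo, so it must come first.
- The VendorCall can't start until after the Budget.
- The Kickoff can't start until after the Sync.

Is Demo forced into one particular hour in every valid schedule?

Demo can be 3pm (e.g. Hiring=5pm, VendorCall=8pm, Triage=2pm, Kickoff=6pm, Demo=3pm, Budget=7pm, Sync=4pm) or 4pm (e.g. Kickoff in 6pm, Triage in 2pm, Hiring in 5pm, Demo in 4pm, Sync in 3pm, VendorCall in 8pm, Budget in 7pm).

No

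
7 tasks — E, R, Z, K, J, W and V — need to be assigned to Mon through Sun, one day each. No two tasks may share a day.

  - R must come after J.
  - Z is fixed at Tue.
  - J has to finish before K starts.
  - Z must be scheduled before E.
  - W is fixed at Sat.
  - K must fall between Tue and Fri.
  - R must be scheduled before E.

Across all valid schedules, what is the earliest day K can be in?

K is available from Tue; K's own window allows nothing later than Fri.
K at Wed is achievable: V=Sun; W=Sat; R=Thu; K=Wed; E=Fri; Z=Tue; J=Mon.
Nothing earlier works — the capacity limit rule out every day before Wed.

Wed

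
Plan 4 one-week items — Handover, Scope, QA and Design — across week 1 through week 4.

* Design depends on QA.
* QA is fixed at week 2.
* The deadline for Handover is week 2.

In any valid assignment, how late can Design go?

Precedence pushes Design to at least week 3.
Design at week 4 is achievable: Scope=week 1; Design=week 4; Handover=week 1; QA=week 2.

week 4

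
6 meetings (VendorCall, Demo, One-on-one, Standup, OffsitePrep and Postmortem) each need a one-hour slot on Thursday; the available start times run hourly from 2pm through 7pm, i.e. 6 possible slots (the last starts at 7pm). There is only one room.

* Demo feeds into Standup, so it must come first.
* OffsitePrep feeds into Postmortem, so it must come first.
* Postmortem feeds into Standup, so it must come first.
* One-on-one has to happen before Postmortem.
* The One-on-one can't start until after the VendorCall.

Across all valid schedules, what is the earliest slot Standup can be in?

7pm

Precedence pushes Standup to at least 5pm.
Standup at 7pm is achievable: OffsitePrep=4pm, Standup=7pm, Postmortem=5pm, VendorCall=2pm, One-on-one=3pm, Demo=6pm.
Nothing earlier works — the capacity limit rule out every slot before 7pm.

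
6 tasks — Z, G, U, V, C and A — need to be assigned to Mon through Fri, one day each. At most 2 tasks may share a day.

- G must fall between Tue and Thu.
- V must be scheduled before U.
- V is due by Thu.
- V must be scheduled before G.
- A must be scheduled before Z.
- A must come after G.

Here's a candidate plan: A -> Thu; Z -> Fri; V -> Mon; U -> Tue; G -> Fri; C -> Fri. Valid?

At most 2 tasks may share a day — violated.
V is due by Thu — holds.
V must be scheduled before G — holds.
V must be scheduled before U — holds.
G must fall between Tue and Thu — violated.
A must come after G — violated.
A must be scheduled before Z — holds.

No. At most 2 tasks may share a day is not satisfied.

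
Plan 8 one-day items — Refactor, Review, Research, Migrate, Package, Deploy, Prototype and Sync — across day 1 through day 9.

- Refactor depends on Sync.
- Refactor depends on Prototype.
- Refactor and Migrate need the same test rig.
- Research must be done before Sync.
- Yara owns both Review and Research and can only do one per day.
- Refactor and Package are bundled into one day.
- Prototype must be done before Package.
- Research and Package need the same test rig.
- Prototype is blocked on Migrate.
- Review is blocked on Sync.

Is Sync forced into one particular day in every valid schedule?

No

Sync can be day 2 (e.g. Review in day 3, Research in day 1, Migrate in day 1, Refactor in day 3, Deploy in day 1, Package in day 3, Prototype in day 2, Sync in day 2) or day 3 (e.g. Deploy=day 1, Package=day 4, Sync=day 3, Prototype=day 2, Review=day 4, Research=day 1, Refactor=day 4, Migrate=day 1).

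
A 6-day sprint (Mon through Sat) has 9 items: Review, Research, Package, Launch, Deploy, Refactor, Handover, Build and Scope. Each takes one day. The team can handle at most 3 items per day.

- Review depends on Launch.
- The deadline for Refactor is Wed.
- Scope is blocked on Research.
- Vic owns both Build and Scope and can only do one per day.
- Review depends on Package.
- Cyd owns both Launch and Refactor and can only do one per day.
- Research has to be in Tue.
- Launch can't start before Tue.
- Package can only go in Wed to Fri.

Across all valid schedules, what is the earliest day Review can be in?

Thu

Precedence pushes Review to at least Thu.
Review at Thu is achievable: Package=Wed; Scope=Wed; Deploy=Mon; Handover=Mon; Refactor=Mon; Review=Thu; Research=Tue; Build=Tue; Launch=Tue.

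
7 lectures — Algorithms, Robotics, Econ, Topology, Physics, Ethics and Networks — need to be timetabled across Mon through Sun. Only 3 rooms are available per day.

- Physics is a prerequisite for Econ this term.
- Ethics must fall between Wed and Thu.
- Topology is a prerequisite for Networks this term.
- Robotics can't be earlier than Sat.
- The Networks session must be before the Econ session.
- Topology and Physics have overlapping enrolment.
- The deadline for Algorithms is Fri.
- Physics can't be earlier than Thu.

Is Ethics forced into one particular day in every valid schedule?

Ethics can be Wed (e.g. Networks -> Tue, Algorithms -> Mon, Ethics -> Wed, Econ -> Fri, Physics -> Thu, Topology -> Mon, Robotics -> Sat) or Thu (e.g. Algorithms in Mon; Networks in Tue; Topology in Mon; Physics in Thu; Robotics in Sat; Econ in Fri; Ethics in Thu).

No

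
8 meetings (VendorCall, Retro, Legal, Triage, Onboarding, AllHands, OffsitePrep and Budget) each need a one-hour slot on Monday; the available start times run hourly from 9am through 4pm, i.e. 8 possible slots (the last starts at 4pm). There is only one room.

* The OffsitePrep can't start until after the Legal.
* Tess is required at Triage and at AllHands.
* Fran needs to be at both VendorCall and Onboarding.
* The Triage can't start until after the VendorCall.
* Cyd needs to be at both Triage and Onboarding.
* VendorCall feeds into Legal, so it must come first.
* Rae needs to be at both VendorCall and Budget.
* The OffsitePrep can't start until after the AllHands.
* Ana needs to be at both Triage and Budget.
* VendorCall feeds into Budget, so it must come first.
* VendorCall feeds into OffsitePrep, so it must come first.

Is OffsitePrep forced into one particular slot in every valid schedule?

OffsitePrep can be 12pm (e.g. VendorCall -> 9am; Legal -> 10am; Budget -> 2pm; Onboarding -> 4pm; AllHands -> 11am; Triage -> 1pm; Retro -> 3pm; OffsitePrep -> 12pm) or 1pm (e.g. Triage in 11am, OffsitePrep in 1pm, Retro in 3pm, Onboarding in 4pm, AllHands in 12pm, Budget in 2pm, VendorCall in 9am, Legal in 10am).

No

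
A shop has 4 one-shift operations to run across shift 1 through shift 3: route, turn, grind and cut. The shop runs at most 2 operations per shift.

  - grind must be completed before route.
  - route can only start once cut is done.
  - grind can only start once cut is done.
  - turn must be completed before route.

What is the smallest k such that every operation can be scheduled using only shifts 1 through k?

The precedence chain requires at least 3 distinct shifts.
With at most 2 per shift and 4 operations, at least 2 shifts are needed.
3 works (last occupied shift: shift 3): for example route in shift 3, cut in shift 1, turn in shift 1, grind in shift 2.

3 shifts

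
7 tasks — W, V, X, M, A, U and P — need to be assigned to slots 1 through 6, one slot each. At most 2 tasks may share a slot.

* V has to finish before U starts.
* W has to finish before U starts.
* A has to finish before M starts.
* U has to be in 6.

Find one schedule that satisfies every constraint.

A in 2; V in 1; W in 1; P in 3; U in 6; X in 2; M in 3

Checking: W(1) before U(6); V(1) before U(6); A(2) before M(3); U=6 in [6,6]; max 2 per slot (cap 2).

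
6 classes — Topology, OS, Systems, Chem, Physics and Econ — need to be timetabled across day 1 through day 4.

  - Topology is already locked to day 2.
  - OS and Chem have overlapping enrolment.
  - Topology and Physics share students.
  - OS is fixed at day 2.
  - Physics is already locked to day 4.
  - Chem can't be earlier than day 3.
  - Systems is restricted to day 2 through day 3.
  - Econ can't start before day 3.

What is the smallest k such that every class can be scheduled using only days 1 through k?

4

Physics can't be placed before day 4, so the schedule must run through at least day 4.
4 works (last occupied day: day 4): for example Systems in day 2, Physics in day 4, Topology in day 2, Econ in day 3, Chem in day 3, OS in day 2.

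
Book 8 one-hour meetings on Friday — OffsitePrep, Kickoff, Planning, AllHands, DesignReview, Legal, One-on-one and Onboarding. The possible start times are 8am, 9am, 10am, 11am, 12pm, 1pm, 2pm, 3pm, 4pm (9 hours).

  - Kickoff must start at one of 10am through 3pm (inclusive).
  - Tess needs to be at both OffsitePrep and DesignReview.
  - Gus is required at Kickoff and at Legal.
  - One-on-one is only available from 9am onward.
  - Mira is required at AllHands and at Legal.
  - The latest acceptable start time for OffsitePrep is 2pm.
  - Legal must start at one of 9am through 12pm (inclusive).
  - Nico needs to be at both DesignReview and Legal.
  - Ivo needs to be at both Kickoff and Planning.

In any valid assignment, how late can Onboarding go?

Onboarding at 4pm is achievable: One-on-one -> 9am, OffsitePrep -> 8am, DesignReview -> 10am, AllHands -> 8am, Planning -> 8am, Legal -> 9am, Onboarding -> 4pm, Kickoff -> 10am.

4pm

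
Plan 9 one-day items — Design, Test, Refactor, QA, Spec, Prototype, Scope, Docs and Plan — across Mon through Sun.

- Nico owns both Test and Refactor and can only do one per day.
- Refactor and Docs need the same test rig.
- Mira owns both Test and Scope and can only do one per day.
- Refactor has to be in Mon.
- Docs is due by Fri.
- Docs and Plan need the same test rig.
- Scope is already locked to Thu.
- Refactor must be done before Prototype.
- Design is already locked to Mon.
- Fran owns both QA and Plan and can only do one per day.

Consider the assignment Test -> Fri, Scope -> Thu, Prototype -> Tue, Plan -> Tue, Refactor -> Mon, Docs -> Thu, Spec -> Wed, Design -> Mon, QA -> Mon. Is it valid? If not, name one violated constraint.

Valid

Fran owns both QA and Plan and can only do one per day — holds.
Docs and Plan need the same test rig — holds.
Docs is due by Fri — holds.
Refactor and Docs need the same test rig — holds.
Design is already locked to Mon — holds.
Nico owns both Test and Refactor and can only do one per day — holds.
Scope is already locked to Thu — holds.
Refactor must be done before Prototype — holds.
Mira owns both Test and Scope and can only do one per day — holds.
Refactor has to be in Mon — holds.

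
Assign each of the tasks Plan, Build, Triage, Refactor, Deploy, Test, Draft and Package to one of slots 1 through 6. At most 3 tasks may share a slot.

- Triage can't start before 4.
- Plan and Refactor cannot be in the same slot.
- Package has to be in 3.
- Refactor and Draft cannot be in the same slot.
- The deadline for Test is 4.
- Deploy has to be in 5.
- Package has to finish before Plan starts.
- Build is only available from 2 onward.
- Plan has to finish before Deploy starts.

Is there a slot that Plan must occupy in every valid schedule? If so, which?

4

Package is fixed at 3 and must come before Plan, so Plan is at least 4.
Deploy is fixed at 5 and must come after Plan, so Plan is at most 4.
So Plan must be 4.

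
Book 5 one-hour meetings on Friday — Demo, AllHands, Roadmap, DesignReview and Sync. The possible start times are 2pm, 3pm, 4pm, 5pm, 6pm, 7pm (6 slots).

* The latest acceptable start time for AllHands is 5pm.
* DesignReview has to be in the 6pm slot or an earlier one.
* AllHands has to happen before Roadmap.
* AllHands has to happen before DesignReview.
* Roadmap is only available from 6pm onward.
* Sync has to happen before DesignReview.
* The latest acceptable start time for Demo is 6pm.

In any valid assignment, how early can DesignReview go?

3pm

Precedence pushes DesignReview to at least 3pm; DesignReview's own window allows nothing later than 6pm.
DesignReview at 3pm is achievable: Roadmap in 6pm, DesignReview in 3pm, Sync in 2pm, AllHands in 2pm, Demo in 2pm.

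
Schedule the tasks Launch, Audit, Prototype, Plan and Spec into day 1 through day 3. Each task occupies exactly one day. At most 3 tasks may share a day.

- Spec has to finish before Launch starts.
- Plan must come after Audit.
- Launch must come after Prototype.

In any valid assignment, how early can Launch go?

Precedence pushes Launch to at least day 2.
Launch at day 2 is achievable: Launch -> day 2; Audit -> day 1; Spec -> day 1; Plan -> day 2; Prototype -> day 1.

day 2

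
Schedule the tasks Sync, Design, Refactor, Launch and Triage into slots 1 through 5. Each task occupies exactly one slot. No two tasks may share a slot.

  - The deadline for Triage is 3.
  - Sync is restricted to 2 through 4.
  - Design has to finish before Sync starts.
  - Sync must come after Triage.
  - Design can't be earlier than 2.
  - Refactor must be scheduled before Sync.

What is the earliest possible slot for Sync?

4

Sync is available from 2; precedence pushes Sync to at least 3; Sync's own window allows nothing later than 4.
Sync at 4 is achievable: Design=2; Launch=5; Sync=4; Refactor=3; Triage=1.
Nothing earlier works — the capacity limit rule out every slot before 4.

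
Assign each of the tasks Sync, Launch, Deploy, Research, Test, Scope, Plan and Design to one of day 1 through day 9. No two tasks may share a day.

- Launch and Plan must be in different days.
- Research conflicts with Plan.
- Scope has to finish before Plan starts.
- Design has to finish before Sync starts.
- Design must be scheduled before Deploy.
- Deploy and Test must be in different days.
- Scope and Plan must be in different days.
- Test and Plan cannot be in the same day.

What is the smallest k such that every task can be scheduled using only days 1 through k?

The precedence chain requires at least 2 distinct days.
With at most 1 per day and 8 tasks, at least 8 days are needed.
8 works (last occupied day: day 8): for example Scope=day 4, Research=day 7, Sync=day 2, Deploy=day 3, Test=day 8, Plan=day 5, Design=day 1, Launch=day 6.

8 days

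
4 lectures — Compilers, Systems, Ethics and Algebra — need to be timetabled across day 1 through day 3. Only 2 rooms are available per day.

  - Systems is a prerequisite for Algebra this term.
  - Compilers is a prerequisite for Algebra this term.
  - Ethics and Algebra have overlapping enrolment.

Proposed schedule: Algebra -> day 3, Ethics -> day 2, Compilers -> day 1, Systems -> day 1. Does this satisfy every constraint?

Yes, all constraints hold

Systems is a prerequisite for Algebra this term — holds.
Ethics and Algebra have overlapping enrolment — holds.
Only 2 rooms are available per day — holds.
Compilers is a prerequisite for Algebra this term — holds.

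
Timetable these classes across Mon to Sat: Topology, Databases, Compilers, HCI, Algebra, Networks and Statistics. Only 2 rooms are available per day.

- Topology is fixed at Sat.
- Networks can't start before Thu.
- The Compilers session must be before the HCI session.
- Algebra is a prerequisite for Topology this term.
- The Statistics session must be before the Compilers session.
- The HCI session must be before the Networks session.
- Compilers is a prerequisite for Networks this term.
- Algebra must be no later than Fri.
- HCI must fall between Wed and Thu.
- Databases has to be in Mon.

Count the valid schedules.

38

Splitting on Compilers: it can be Tue (20), Wed (18). Listing each branch's schedules as (Topology, Databases, HCI, Algebra, Networks, Statistics):
Compilers=Tue: (Sat,Mon,Wed,Tue,Thu,Mon) (Sat,Mon,Wed,Tue,Fri,Mon) (Sat,Mon,Wed,Tue,Sat,Mon) (Sat,Mon,Wed,Wed,Thu,Mon) (Sat,Mon,Wed,Wed,Fri,Mon) (Sat,Mon,Wed,Wed,Sat,Mon) (Sat,Mon,Wed,Thu,Thu,Mon) (Sat,Mon,Wed,Thu,Fri,Mon) (Sat,Mon,Wed,Thu,Sat,Mon) (Sat,Mon,Wed,Fri,Thu,Mon) (Sat,Mon,Wed,Fri,Fri,Mon) (Sat,Mon,Wed,Fri,Sat,Mon) (Sat,Mon,Thu,Tue,Fri,Mon) (Sat,Mon,Thu,Tue,Sat,Mon) (Sat,Mon,Thu,Wed,Fri,Mon) (Sat,Mon,Thu,Wed,Sat,Mon) (Sat,Mon,Thu,Thu,Fri,Mon) (Sat,Mon,Thu,Thu,Sat,Mon) (Sat,Mon,Thu,Fri,Fri,Mon) (Sat,Mon,Thu,Fri,Sat,Mon) — 20.
Compilers=Wed: (Sat,Mon,Thu,Mon,Fri,Tue) (Sat,Mon,Thu,Mon,Sat,Tue) (Sat,Mon,Thu,Tue,Fri,Mon) (Sat,Mon,Thu,Tue,Fri,Tue) (Sat,Mon,Thu,Tue,Sat,Mon) (Sat,Mon,Thu,Tue,Sat,Tue) (Sat,Mon,Thu,Wed,Fri,Mon) (Sat,Mon,Thu,Wed,Fri,Tue) (Sat,Mon,Thu,Wed,Sat,Mon) (Sat,Mon,Thu,Wed,Sat,Tue) (Sat,Mon,Thu,Thu,Fri,Mon) (Sat,Mon,Thu,Thu,Fri,Tue) (Sat,Mon,Thu,Thu,Sat,Mon) (Sat,Mon,Thu,Thu,Sat,Tue) (Sat,Mon,Thu,Fri,Fri,Mon) (Sat,Mon,Thu,Fri,Fri,Tue) (Sat,Mon,Thu,Fri,Sat,Mon) (Sat,Mon,Thu,Fri,Sat,Tue) — 18.
Summing: 20 + 18 = 38.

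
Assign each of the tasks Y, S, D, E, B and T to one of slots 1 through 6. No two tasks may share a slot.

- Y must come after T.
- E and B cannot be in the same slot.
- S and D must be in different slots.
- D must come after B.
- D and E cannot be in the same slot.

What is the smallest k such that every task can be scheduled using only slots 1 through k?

The precedence chain requires at least 2 distinct slots.
With at most 1 per slot and 6 tasks, at least 6 slots are needed.
6 works (last occupied slot: 6): for example S=5; E=6; B=3; Y=2; D=4; T=1.

6 slots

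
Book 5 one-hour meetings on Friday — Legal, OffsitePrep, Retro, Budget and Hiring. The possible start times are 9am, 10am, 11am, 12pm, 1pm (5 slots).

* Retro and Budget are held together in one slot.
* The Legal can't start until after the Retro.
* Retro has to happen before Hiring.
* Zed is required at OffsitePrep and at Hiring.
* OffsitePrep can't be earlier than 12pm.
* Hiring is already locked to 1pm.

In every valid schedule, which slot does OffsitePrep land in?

OffsitePrep's window is 12pm–1pm.
Hiring is fixed at 1pm, and OffsitePrep can't share a slot with Hiring.
So OffsitePrep must be 12pm.

12pm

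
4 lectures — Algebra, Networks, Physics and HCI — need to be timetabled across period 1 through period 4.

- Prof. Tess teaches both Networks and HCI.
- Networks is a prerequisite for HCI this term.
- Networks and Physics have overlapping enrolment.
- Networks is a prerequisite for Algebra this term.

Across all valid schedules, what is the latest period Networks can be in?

period 3

Downstream work caps Networks at period 3.
Networks at period 3 is achievable: Algebra=period 4; Physics=period 1; Networks=period 3; HCI=period 4.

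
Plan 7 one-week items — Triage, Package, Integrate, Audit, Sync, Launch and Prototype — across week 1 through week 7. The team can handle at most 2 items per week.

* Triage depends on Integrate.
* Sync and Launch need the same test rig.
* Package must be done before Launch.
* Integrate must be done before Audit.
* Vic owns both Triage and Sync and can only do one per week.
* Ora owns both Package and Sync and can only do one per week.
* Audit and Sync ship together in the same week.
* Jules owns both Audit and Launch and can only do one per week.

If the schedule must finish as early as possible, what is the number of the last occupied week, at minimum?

4

The precedence chain requires at least 2 distinct weeks.
With at most 2 per week and 7 tasks, at least 4 weeks are needed.
4 works (last occupied week: week 4): for example Triage in week 2, Integrate in week 1, Prototype in week 4, Launch in week 2, Audit in week 3, Sync in week 3, Package in week 1.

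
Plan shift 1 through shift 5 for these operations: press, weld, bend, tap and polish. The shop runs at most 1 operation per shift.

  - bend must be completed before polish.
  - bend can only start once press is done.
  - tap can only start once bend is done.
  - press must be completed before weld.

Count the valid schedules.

8

Splitting on weld: it can be shift 2 (2), shift 3 (2), shift 4 (2), shift 5 (2). Listing each branch's schedules as (press, bend, tap, polish) by shift number:
weld=shift 2: (1,3,4,5) (1,3,5,4) — 2.
weld=shift 3: (1,2,4,5) (1,2,5,4) — 2.
weld=shift 4: (1,2,3,5) (1,2,5,3) — 2.
weld=shift 5: (1,2,3,4) (1,2,4,3) — 2.
Summing: 2 + 2 + 2 + 2 = 8.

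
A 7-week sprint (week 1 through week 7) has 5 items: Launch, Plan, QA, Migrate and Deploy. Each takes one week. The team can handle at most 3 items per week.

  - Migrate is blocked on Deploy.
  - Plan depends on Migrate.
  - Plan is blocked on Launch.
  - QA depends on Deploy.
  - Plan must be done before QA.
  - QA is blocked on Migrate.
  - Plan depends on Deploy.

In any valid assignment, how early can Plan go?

Precedence pushes Plan to at least week 3; downstream work caps Plan at week 6.
Plan at week 3 is achievable: QA in week 4, Migrate in week 2, Deploy in week 1, Launch in week 1, Plan in week 3.

week 3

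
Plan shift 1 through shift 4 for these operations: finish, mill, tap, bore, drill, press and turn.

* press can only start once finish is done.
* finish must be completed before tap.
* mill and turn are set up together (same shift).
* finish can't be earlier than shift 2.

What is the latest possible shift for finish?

Finish is available from shift 2; downstream work caps finish at shift 3.
finish at shift 3 is achievable: drill -> shift 1, finish -> shift 3, bore -> shift 1, mill -> shift 1, press -> shift 4, tap -> shift 4, turn -> shift 1.

shift 3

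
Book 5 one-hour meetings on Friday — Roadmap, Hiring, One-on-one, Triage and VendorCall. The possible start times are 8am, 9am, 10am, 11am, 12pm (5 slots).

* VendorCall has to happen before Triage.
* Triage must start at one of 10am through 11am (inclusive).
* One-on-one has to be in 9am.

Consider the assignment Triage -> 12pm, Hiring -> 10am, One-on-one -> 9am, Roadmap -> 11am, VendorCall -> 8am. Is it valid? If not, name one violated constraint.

No — it violates: Triage must start at one of 10am through 11am (inclusive)

One-on-one has to be in 9am — holds.
Triage must start at one of 10am through 11am (inclusive) — violated.
VendorCall has to happen before Triage — holds.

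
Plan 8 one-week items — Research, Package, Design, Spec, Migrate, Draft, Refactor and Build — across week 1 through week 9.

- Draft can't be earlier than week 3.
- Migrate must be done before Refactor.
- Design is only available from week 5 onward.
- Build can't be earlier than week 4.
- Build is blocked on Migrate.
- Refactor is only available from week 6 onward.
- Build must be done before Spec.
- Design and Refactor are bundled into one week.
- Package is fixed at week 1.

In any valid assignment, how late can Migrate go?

Downstream work caps Migrate at week 7.
Migrate at week 7 is achievable: Design -> week 8; Migrate -> week 7; Spec -> week 9; Refactor -> week 8; Build -> week 8; Research -> week 1; Draft -> week 3; Package -> week 1.

week 7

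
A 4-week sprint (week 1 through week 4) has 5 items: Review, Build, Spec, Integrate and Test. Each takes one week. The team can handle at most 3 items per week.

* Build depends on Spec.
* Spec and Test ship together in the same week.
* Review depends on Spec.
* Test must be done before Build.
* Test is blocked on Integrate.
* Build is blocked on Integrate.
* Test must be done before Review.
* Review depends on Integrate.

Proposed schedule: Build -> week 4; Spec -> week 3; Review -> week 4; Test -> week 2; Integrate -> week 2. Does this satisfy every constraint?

Invalid. Spec and Test ship together in the same week.

The team can handle at most 3 items per week — holds.
Test must be done before Review — holds.
Test must be done before Build — holds.
Test is blocked on Integrate — violated.
Build depends on Spec — holds.
Build is blocked on Integrate — holds.
Spec and Test ship together in the same week — violated.
Review depends on Integrate — holds.
Review depends on Spec — holds.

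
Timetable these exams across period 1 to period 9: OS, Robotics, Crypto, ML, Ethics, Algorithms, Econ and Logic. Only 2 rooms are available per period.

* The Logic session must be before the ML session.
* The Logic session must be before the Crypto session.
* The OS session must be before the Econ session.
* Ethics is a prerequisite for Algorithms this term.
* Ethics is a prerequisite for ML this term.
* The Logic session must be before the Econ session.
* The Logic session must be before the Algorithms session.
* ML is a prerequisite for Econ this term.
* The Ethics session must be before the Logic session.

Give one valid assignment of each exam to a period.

Crypto -> period 4; Econ -> period 4; Algorithms -> period 3; Robotics -> period 2; ML -> period 3; Logic -> period 2; OS -> period 1; Ethics -> period 1

Checking: Logic(period 2) before Econ(period 4); Logic(period 2) before Crypto(period 4); Logic(period 2) before Algorithms(period 3); Logic(period 2) before ML(period 3); Ethics(period 1) before ML(period 3); ML(period 3) before Econ(period 4); OS(period 1) before Econ(period 4); Ethics(period 1) before Logic(period 2); Ethics(period 1) before Algorithms(period 3); max 2 per period (cap 2).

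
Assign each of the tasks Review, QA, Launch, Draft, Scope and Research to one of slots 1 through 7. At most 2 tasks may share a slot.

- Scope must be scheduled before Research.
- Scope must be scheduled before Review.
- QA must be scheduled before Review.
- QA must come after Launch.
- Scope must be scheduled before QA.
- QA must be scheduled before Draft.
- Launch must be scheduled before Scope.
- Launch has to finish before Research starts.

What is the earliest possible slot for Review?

4

Precedence pushes Review to at least 4.
Review at 4 is achievable: Draft in 4; Research in 3; QA in 3; Launch in 1; Review in 4; Scope in 2.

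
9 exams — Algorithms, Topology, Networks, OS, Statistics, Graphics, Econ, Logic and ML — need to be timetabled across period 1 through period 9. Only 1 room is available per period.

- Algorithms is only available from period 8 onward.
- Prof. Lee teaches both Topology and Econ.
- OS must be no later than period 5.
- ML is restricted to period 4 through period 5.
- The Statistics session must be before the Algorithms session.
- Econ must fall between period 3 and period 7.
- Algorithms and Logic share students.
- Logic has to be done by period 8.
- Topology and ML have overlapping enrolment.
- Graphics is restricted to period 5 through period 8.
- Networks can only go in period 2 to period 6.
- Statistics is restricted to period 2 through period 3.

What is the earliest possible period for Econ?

period 3

Econ is available from period 3; Econ's own window allows nothing later than period 7.
Econ at period 3 is achievable: ML -> period 4, Logic -> period 7, Econ -> period 3, Algorithms -> period 8, Statistics -> period 2, Graphics -> period 5, Topology -> period 9, OS -> period 1, Networks -> period 6.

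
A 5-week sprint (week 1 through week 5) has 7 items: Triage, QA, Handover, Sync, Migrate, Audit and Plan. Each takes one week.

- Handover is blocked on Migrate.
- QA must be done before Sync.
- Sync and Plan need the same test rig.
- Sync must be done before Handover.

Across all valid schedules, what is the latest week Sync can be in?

Precedence pushes Sync to at least week 2; downstream work caps Sync at week 4.
Sync at week 4 is achievable: Plan -> week 1, Triage -> week 1, Migrate -> week 1, Sync -> week 4, Audit -> week 1, Handover -> week 5, QA -> week 1.

week 4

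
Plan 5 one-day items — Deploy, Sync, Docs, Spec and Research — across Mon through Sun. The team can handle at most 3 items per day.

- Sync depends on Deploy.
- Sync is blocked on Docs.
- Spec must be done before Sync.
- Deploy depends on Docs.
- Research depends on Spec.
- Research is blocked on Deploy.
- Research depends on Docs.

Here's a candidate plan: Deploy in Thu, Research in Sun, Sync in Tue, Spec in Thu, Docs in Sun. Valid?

No — it violates: Sync is blocked on Docs

Research depends on Docs — violated.
Sync depends on Deploy — violated.
Spec must be done before Sync — violated.
The team can handle at most 3 items per day — holds.
Sync is blocked on Docs — violated.
Deploy depends on Docs — violated.
Research depends on Spec — holds.
Research is blocked on Deploy — holds.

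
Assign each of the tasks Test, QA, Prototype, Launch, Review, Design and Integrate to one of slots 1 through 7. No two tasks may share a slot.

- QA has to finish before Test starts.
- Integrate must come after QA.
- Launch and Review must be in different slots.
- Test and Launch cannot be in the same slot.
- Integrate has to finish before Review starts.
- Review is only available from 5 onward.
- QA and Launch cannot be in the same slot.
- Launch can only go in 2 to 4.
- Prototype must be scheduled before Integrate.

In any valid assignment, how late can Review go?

7

Review is available from 5.
Review at 7 is achievable: Design -> 6, QA -> 1, Launch -> 2, Integrate -> 4, Review -> 7, Prototype -> 3, Test -> 5.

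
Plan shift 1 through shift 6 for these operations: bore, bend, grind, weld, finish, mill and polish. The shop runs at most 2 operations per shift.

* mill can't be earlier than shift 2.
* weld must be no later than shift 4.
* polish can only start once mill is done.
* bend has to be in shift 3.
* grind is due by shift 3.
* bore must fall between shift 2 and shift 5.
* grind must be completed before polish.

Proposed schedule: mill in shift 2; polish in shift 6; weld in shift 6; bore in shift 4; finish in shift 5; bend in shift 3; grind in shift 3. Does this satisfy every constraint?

polish can only start once mill is done — holds.
The shop runs at most 2 operations per shift — holds.
grind is due by shift 3 — holds.
grind must be completed before polish — holds.
bend has to be in shift 3 — holds.
bore must fall between shift 2 and shift 5 — holds.
weld must be no later than shift 4 — violated.
mill can't be earlier than shift 2 — holds.

Invalid. weld must be no later than shift 4.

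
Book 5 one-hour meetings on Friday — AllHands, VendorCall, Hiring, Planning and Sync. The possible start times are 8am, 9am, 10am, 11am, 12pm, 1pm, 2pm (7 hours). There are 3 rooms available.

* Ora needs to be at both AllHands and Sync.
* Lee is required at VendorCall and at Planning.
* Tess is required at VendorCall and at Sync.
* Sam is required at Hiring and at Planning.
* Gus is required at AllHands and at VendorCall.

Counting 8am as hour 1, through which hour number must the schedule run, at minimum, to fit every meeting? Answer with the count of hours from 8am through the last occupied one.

With at most 3 per hour and 5 meetings, at least 2 hours are needed.
Could 2 hours be enough, i.e. nothing placed later than 9am? No: AllHands, VendorCall and Sync must all be in different hours (AllHands/VendorCall can't share; AllHands/Sync can't share; VendorCall/Sync can't share), but only 2 hours are available: 3 meetings can't fit in 2 distinct hours.
So 2 hours is not enough.
3 works (last occupied hour: 10am): for example VendorCall -> 9am, Sync -> 10am, Hiring -> 8am, Planning -> 10am, AllHands -> 8am.

3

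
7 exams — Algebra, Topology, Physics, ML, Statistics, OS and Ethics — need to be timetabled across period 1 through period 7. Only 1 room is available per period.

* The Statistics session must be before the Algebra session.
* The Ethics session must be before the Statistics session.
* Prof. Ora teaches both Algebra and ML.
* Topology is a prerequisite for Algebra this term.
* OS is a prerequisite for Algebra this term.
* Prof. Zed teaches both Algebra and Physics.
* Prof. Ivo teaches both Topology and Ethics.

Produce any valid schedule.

ML=period 7, OS=period 4, Topology=period 3, Ethics=period 1, Statistics=period 2, Physics=period 6, Algebra=period 5

Checking: Statistics(period 2) before Algebra(period 5); Topology(period 3) before Algebra(period 5); OS(period 4) before Algebra(period 5); Ethics(period 1) before Statistics(period 2); Algebra(period 5) != Physics(period 6); Algebra(period 5) != ML(period 7); Topology(period 3) != Ethics(period 1); max 1 per period (cap 1).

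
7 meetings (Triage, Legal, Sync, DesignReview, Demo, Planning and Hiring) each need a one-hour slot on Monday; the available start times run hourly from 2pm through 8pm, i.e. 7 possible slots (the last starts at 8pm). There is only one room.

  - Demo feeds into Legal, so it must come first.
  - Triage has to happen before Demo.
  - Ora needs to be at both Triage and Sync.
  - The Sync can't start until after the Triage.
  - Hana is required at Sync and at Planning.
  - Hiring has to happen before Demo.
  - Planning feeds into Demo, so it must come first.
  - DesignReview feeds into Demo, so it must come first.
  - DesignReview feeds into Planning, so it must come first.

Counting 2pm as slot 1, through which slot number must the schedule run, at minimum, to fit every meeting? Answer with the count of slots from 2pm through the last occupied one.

The precedence chain requires at least 4 distinct slots.
With at most 1 per slot and 7 meetings, at least 7 slots are needed.
7 works (last occupied slot: 8pm): for example Planning=4pm, DesignReview=3pm, Legal=7pm, Triage=2pm, Sync=8pm, Demo=6pm, Hiring=5pm.

7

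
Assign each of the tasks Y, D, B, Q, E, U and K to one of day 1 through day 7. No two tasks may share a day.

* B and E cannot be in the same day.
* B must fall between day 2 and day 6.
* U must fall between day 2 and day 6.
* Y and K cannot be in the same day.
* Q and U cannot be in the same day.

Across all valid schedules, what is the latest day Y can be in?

Y at day 7 is achievable: Y=day 7, B=day 2, Q=day 4, U=day 3, D=day 1, E=day 5, K=day 6.

day 7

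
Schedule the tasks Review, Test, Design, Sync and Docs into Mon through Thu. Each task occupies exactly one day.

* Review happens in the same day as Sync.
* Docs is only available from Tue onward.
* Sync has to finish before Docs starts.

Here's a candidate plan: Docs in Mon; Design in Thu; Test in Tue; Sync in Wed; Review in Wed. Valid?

Invalid. Docs is only available from Tue onward.

Sync has to finish before Docs starts — violated.
Docs is only available from Tue onward — violated.
Review happens in the same day as Sync — holds.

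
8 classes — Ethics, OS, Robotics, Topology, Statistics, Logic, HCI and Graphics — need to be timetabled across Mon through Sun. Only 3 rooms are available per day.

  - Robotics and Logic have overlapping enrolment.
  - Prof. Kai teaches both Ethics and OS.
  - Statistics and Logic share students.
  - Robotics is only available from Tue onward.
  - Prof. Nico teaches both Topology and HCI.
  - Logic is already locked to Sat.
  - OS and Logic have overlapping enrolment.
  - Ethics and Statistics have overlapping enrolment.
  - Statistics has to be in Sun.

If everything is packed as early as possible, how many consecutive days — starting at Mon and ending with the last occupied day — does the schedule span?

With at most 3 per day and 8 classes, at least 3 days are needed.
Statistics can't be placed before Sun — that is day 7 counting from Mon — so the schedule must run through at least 7 days.
7 works (last occupied day: Sun): for example OS=Tue; Logic=Sat; Topology=Mon; Graphics=Mon; HCI=Tue; Ethics=Mon; Robotics=Tue; Statistics=Sun.

7 days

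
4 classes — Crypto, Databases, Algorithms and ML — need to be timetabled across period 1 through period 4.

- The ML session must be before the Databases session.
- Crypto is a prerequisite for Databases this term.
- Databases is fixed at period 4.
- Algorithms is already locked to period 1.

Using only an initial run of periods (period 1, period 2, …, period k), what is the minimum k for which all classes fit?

4

The precedence chain requires at least 2 distinct periods.
Databases can't be placed before period 4, so the schedule must run through at least period 4.
4 works (last occupied period: period 4): for example Algorithms=period 1, ML=period 1, Crypto=period 1, Databases=period 4.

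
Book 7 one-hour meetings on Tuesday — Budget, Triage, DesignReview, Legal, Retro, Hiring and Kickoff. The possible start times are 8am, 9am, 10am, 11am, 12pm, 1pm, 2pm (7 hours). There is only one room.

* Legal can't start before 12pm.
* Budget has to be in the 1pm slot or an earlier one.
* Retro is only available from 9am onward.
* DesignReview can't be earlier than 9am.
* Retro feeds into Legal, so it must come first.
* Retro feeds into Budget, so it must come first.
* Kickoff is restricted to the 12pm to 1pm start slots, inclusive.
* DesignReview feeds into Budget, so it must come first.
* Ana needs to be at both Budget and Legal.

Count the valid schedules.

Splitting on Budget: it can be 11am (16), 12pm (12), 1pm (12). Listing each branch's schedules as (Triage, DesignReview, Legal, Retro, Hiring, Kickoff):
Budget=11am: (8am,9am,12pm,10am,2pm,1pm) (8am,9am,1pm,10am,2pm,12pm) (8am,9am,2pm,10am,12pm,1pm) (8am,9am,2pm,10am,1pm,12pm) (8am,10am,12pm,9am,2pm,1pm) (8am,10am,1pm,9am,2pm,12pm) (8am,10am,2pm,9am,12pm,1pm) (8am,10am,2pm,9am,1pm,12pm) (12pm,9am,2pm,10am,8am,1pm) (12pm,10am,2pm,9am,8am,1pm) (1pm,9am,2pm,10am,8am,12pm) (1pm,10am,2pm,9am,8am,12pm) (2pm,9am,12pm,10am,8am,1pm) (2pm,9am,1pm,10am,8am,12pm) (2pm,10am,12pm,9am,8am,1pm) (2pm,10am,1pm,9am,8am,12pm) — 16.
Budget=12pm: (8am,9am,2pm,10am,11am,1pm) (8am,9am,2pm,11am,10am,1pm) (8am,10am,2pm,9am,11am,1pm) (8am,10am,2pm,11am,9am,1pm) (8am,11am,2pm,9am,10am,1pm) (8am,11am,2pm,10am,9am,1pm) (9am,10am,2pm,11am,8am,1pm) (9am,11am,2pm,10am,8am,1pm) (10am,9am,2pm,11am,8am,1pm) (10am,11am,2pm,9am,8am,1pm) (11am,9am,2pm,10am,8am,1pm) (11am,10am,2pm,9am,8am,1pm) — 12.
Budget=1pm: (8am,9am,2pm,10am,11am,12pm) (8am,9am,2pm,11am,10am,12pm) (8am,10am,2pm,9am,11am,12pm) (8am,10am,2pm,11am,9am,12pm) (8am,11am,2pm,9am,10am,12pm) (8am,11am,2pm,10am,9am,12pm) (9am,10am,2pm,11am,8am,12pm) (9am,11am,2pm,10am,8am,12pm) (10am,9am,2pm,11am,8am,12pm) (10am,11am,2pm,9am,8am,12pm) (11am,9am,2pm,10am,8am,12pm) (11am,10am,2pm,9am,8am,12pm) — 12.
Summing: 16 + 12 + 12 = 40.

40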